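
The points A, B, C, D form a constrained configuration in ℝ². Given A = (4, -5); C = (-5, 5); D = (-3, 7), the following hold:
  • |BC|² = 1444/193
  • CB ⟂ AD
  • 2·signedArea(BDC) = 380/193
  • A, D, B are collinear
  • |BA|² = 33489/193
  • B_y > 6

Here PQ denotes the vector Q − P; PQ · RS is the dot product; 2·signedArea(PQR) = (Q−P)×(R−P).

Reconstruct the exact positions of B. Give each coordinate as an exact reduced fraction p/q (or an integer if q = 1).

B = (-509/193, 1231/193)

1. B_x = -509/193  [A, D, B are collinear ∩ CB ⟂ AD]
2. B_y = 1231/193  [A, D, B are collinear ∩ CB ⟂ AD]
   → B = (-509/193, 1231/193)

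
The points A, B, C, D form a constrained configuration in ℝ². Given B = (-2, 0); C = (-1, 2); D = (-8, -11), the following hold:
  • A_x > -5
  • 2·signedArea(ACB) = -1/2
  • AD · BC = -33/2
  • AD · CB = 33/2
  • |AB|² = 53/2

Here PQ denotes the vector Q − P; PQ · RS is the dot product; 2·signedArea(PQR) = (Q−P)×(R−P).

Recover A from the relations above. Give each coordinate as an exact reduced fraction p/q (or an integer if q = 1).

1. A_x = -9/2  [2·signedArea(ACB) = -1/2 ∩ AD · CB = 33/2]
2. A_y = -9/2  [2·signedArea(ACB) = -1/2 ∩ AD · CB = 33/2]
   → A = (-9/2, -9/2)

A = (-9/2, -9/2)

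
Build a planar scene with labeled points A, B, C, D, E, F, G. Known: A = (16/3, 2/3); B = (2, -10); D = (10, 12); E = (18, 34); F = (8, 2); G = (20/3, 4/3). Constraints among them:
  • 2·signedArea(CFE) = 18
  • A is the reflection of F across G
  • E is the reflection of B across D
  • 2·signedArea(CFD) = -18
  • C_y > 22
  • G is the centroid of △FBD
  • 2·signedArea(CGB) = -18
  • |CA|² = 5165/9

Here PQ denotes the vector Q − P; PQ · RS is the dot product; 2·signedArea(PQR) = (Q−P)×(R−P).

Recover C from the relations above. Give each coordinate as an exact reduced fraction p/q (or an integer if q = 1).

C = (14, 23)

1. C_x = 14  [2·signedArea(CFD) = -18 ∩ 2·signedArea(CFE) = 18]
2. C_y = 23  [2·signedArea(CFD) = -18 ∩ 2·signedArea(CFE) = 18]
   → C = (14, 23)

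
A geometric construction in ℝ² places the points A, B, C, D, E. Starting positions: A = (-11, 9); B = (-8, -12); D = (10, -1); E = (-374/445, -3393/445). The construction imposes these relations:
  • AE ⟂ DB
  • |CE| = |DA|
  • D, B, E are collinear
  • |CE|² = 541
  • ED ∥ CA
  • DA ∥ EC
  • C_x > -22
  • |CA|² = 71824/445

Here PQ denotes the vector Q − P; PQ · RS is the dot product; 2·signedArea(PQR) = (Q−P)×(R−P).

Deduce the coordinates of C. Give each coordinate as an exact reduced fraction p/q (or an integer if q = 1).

C = (-9719/445, 1057/445)

1. C_x = -9719/445  [ED ∥ CA ∩ DA ∥ EC]
2. C_y = 1057/445  [ED ∥ CA ∩ DA ∥ EC]
   → C = (-9719/445, 1057/445)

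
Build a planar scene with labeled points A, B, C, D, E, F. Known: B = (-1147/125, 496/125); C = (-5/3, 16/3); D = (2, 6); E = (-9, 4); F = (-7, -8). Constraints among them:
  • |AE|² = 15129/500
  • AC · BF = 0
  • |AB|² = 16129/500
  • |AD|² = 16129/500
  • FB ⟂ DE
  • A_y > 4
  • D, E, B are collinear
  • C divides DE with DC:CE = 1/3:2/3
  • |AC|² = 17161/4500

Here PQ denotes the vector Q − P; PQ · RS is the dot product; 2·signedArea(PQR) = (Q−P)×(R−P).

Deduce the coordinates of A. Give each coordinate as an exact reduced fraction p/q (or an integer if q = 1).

1. A_x = -897/250  [line -272/125·x + 1496/125·y + -8432/125 = 0 ∩ |AE|² = 15129/500]
2. A_y = 623/125  [line -272/125·x + 1496/125·y + -8432/125 = 0 ∩ |AE|² = 15129/500]
   → A = (-897/250, 623/125)

A = (-897/250, 623/125)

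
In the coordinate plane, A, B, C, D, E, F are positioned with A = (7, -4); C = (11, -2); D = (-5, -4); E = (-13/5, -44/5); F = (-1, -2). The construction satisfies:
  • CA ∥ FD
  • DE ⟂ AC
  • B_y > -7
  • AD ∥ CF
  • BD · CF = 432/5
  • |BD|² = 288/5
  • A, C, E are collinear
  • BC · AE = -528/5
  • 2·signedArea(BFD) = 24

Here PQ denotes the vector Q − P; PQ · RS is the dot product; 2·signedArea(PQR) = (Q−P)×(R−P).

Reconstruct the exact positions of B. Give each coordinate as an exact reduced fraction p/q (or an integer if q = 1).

B = (11/5, -32/5)

1. B_x = 11/5  [2·signedArea(BFD) = 24 ∩ BC · AE = -528/5]
2. B_y = -32/5  [2·signedArea(BFD) = 24 ∩ BC · AE = -528/5]
   → B = (11/5, -32/5)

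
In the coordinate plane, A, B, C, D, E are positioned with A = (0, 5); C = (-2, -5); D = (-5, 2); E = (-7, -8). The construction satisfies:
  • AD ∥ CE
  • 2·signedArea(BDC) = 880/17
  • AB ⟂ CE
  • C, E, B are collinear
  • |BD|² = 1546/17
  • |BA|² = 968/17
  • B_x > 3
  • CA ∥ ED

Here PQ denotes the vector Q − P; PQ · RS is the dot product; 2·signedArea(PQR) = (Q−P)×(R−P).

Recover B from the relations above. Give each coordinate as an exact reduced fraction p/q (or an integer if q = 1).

1. B_x = 66/17  [C, E, B are collinear ∩ AB ⟂ CE]
2. B_y = -25/17  [C, E, B are collinear ∩ AB ⟂ CE]
   → B = (66/17, -25/17)

B = (66/17, -25/17)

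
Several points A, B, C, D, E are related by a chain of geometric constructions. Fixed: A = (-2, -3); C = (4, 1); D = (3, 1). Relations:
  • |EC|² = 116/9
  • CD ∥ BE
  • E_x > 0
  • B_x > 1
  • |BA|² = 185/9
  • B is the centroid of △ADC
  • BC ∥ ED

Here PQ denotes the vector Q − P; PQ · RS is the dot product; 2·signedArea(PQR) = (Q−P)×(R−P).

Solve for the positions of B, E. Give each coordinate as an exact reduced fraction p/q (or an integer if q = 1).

1. B_x = 5/3  [B is the centroid of △ADC]
2. B_y = -1/3  [B is the centroid of △ADC]
   → B = (5/3, -1/3)
3. E_x = 2/3  [BC ∥ ED ∩ CD ∥ BE]
4. E_y = -1/3  [BC ∥ ED ∩ CD ∥ BE]
   → E = (2/3, -1/3)

B = (5/3, -1/3)
E = (2/3, -1/3)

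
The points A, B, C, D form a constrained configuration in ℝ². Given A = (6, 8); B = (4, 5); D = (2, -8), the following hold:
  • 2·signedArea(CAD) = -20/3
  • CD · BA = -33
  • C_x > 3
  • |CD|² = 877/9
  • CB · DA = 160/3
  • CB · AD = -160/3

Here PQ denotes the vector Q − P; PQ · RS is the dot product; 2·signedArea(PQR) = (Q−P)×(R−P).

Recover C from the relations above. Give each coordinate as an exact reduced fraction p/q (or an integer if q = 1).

C = (4, 5/3)

1. C_x = 4  [CB · AD = -160/3 ∩ CD · BA = -33]
2. C_y = 5/3  [CB · AD = -160/3 ∩ CD · BA = -33]
   → C = (4, 5/3)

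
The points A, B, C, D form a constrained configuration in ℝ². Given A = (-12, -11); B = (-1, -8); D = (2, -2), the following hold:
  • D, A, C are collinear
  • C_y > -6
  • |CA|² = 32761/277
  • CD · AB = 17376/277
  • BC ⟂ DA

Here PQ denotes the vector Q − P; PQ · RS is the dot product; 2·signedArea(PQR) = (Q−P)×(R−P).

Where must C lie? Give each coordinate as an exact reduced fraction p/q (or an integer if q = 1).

1. C_x = -790/277  [D, A, C are collinear ∩ BC ⟂ DA]
2. C_y = -1418/277  [D, A, C are collinear ∩ BC ⟂ DA]
   → C = (-790/277, -1418/277)

C = (-790/277, -1418/277)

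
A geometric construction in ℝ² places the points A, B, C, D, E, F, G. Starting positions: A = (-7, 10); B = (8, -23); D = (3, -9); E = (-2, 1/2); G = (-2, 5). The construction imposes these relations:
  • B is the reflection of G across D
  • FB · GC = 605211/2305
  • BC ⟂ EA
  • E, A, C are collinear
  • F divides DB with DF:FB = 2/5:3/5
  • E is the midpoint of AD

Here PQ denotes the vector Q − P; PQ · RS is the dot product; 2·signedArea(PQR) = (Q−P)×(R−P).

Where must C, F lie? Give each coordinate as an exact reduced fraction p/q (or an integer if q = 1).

C = (4543/461, -10153/461)
F = (5, -73/5)

1. C_x = 4543/461  [E, A, C are collinear ∩ BC ⟂ EA]
2. C_y = -10153/461  [E, A, C are collinear ∩ BC ⟂ EA]
   → C = (4543/461, -10153/461)
3. F_x = 5  [F divides DB with DF:FB = 2/5:3/5]
4. F_y = -73/5  [F divides DB with DF:FB = 2/5:3/5]
   → F = (5, -73/5)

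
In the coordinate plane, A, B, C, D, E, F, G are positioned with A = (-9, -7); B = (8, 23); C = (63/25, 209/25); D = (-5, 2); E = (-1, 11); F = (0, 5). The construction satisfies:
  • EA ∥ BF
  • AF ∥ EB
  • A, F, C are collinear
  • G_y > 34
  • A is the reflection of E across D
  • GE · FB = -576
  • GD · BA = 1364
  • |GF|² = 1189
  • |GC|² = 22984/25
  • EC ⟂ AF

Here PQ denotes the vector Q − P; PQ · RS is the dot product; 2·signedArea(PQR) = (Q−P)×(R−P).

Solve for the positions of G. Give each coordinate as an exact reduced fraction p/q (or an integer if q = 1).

G = (17, 35)

1. G_x = 17  [GE · FB = -576 ∩ GD · BA = 1364]
2. G_y = 35  [GE · FB = -576 ∩ GD · BA = 1364]
   → G = (17, 35)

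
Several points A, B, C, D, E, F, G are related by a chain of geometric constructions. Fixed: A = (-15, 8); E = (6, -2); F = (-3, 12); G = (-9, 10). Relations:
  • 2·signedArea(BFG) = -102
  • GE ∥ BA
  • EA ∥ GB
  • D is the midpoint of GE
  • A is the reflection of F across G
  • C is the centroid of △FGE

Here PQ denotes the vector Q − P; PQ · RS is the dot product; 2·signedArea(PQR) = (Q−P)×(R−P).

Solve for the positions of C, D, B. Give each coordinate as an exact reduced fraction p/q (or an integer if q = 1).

1. C_x = -2  [C is the centroid of △FGE]
2. C_y = 20/3  [C is the centroid of △FGE]
   → C = (-2, 20/3)
3. D_x = -3/2  [D is the midpoint of GE]
4. D_y = 4  [D is the midpoint of GE]
   → D = (-3/2, 4)
5. B_x = -30  [GE ∥ BA ∩ EA ∥ GB]
6. B_y = 20  [GE ∥ BA ∩ EA ∥ GB]
   → B = (-30, 20)

B = (-30, 20)
C = (-2, 20/3)
D = (-3/2, 4)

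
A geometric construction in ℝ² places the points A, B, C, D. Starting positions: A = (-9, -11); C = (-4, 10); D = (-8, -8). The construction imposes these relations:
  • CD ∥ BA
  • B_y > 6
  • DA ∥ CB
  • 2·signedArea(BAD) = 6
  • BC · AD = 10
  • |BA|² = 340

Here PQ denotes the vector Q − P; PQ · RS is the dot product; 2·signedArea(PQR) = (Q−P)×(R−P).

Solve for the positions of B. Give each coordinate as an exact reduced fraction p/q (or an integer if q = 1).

1. B_x = -5  [CD ∥ BA ∩ DA ∥ CB]
2. B_y = 7  [CD ∥ BA ∩ DA ∥ CB]
   → B = (-5, 7)

B = (-5, 7)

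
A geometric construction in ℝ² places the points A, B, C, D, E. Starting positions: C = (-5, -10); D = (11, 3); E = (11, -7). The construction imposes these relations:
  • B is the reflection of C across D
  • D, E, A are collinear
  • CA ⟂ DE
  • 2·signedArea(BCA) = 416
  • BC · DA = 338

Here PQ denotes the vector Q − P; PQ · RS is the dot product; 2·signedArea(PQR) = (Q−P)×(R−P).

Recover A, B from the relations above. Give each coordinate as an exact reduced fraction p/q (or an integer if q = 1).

A = (11, -10)
B = (27, 16)

1. A_x = 11  [D, E, A are collinear ∩ CA ⟂ DE]
2. A_y = -10  [D, E, A are collinear ∩ CA ⟂ DE]
   → A = (11, -10)
3. B_x = 27  [B is the reflection of C across D]
4. B_y = 16  [B is the reflection of C across D]
   → B = (27, 16)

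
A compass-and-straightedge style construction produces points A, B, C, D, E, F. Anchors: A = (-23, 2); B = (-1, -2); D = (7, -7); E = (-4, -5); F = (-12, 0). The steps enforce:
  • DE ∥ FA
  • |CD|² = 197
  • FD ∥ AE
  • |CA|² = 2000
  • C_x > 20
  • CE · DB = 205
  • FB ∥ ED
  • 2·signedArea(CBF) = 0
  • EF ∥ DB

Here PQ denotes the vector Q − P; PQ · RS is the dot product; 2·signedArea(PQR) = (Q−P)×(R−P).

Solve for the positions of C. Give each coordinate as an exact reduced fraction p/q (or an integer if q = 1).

1. C_x = 21  [2·signedArea(CBF) = 0 ∩ CE · DB = 205]
2. C_y = -6  [2·signedArea(CBF) = 0 ∩ CE · DB = 205]
   → C = (21, -6)

C = (21, -6)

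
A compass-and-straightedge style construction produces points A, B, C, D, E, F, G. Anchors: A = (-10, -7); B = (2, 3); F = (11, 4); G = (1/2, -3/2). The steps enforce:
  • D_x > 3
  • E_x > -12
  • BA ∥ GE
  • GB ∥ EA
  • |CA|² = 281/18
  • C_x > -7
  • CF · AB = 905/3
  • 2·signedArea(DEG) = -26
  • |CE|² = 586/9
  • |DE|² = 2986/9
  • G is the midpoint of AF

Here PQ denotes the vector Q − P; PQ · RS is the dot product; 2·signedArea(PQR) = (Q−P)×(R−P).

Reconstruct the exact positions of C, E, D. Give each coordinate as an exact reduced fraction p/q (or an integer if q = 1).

C = (-13/2, -31/6)
D = (7/2, -7/6)
E = (-23/2, -23/2)

1. C_x = -13/2  [line -12·x + -10·y + -389/3 = 0 ∩ |CA|² = 281/18]
2. C_y = -31/6  [line -12·x + -10·y + -389/3 = 0 ∩ |CA|² = 281/18]
   → C = (-13/2, -31/6)
3. E_x = -23/2  [GB ∥ EA ∩ BA ∥ GE]
4. E_y = -23/2  [GB ∥ EA ∩ BA ∥ GE]
   → E = (-23/2, -23/2)
5. D_x = 7/2  [line -10·x + 12·y + 49 = 0 ∩ |DE|² = 2986/9]
6. D_y = -7/6  [line -10·x + 12·y + 49 = 0 ∩ |DE|² = 2986/9]
   → D = (7/2, -7/6)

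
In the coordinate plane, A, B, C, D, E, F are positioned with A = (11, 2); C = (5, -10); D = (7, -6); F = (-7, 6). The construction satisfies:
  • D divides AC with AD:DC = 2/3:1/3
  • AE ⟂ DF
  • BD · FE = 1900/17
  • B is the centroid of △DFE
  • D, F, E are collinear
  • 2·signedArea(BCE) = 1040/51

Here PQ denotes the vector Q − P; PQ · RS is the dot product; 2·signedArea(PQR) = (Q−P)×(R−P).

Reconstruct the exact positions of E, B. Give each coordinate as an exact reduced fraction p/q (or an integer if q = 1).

B = (91/51, -26/17)
E = (91/17, -78/17)

1. E_x = 91/17  [D, F, E are collinear ∩ AE ⟂ DF]
2. E_y = -78/17  [D, F, E are collinear ∩ AE ⟂ DF]
   → E = (91/17, -78/17)
3. B_x = 91/51  [B is the centroid of △DFE]
4. B_y = -26/17  [B is the centroid of △DFE]
   → B = (91/51, -26/17)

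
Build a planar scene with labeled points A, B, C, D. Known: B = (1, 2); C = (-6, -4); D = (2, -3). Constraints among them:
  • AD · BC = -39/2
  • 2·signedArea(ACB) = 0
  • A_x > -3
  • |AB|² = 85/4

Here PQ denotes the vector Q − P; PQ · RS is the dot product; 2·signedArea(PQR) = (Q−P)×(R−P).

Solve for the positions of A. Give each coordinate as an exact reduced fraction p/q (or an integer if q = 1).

1. A_x = -5/2  [2·signedArea(ACB) = 0 ∩ AD · BC = -39/2]
2. A_y = -1  [2·signedArea(ACB) = 0 ∩ AD · BC = -39/2]
   → A = (-5/2, -1)

A = (-5/2, -1)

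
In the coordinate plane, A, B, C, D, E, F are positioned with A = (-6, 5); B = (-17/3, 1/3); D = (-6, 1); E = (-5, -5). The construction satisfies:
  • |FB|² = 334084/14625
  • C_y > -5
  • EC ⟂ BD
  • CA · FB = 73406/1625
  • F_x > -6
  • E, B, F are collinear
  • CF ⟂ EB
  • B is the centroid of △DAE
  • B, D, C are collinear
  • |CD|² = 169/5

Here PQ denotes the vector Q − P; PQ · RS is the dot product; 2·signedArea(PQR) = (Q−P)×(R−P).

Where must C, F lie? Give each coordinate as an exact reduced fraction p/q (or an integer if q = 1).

C = (-17/5, -21/5)
F = (-1649/325, -1433/325)

1. C_x = -17/5  [B, D, C are collinear ∩ EC ⟂ BD]
2. C_y = -21/5  [B, D, C are collinear ∩ EC ⟂ BD]
   → C = (-17/5, -21/5)
3. F_x = -1649/325  [E, B, F are collinear ∩ CF ⟂ EB]
4. F_y = -1433/325  [E, B, F are collinear ∩ CF ⟂ EB]
   → F = (-1649/325, -1433/325)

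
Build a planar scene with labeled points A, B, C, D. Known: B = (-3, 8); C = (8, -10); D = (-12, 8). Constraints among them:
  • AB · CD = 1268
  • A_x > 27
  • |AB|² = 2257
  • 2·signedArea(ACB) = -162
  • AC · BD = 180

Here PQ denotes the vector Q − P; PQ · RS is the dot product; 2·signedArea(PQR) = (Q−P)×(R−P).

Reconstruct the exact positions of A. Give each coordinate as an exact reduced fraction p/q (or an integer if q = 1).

A = (28, -28)

1. A_x = 28  [AB · CD = 1268 ∩ 2·signedArea(ACB) = -162]
2. A_y = -28  [AB · CD = 1268 ∩ 2·signedArea(ACB) = -162]
   → A = (28, -28)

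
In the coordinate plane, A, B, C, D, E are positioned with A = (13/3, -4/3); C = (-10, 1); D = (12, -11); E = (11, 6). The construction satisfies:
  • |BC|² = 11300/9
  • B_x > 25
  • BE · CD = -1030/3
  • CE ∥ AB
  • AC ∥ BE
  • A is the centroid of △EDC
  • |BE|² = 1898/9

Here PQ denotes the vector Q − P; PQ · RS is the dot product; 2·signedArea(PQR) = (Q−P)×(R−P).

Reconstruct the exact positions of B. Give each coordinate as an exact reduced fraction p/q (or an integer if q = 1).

B = (76/3, 11/3)

1. B_x = 76/3  [AC ∥ BE ∩ CE ∥ AB]
2. B_y = 11/3  [AC ∥ BE ∩ CE ∥ AB]
   → B = (76/3, 11/3)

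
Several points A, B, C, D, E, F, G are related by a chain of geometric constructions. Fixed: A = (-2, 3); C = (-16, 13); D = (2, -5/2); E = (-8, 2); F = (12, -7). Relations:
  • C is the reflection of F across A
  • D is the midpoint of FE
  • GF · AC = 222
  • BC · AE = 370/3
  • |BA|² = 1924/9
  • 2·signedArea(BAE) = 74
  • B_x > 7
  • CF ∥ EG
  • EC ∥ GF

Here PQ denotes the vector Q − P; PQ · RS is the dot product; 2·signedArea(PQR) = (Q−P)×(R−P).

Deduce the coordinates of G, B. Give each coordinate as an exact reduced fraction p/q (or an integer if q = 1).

B = (8, -23/3)
G = (20, -18)

1. G_x = 20  [EC ∥ GF ∩ CF ∥ EG]
2. G_y = -18  [EC ∥ GF ∩ CF ∥ EG]
   → G = (20, -18)
3. B_x = 8  [2·signedArea(BAE) = 74 ∩ BC · AE = 370/3]
4. B_y = -23/3  [2·signedArea(BAE) = 74 ∩ BC · AE = 370/3]
   → B = (8, -23/3)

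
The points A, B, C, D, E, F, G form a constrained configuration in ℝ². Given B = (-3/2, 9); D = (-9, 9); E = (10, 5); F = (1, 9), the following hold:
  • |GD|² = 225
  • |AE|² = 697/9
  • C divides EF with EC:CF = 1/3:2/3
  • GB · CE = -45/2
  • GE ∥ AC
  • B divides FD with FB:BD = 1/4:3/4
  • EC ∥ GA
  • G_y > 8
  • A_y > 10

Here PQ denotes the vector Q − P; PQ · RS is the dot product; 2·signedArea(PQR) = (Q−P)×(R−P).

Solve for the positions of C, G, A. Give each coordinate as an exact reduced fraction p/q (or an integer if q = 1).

A = (3, 31/3)
C = (7, 19/3)
G = (6, 9)

1. C_x = 7  [C divides EF with EC:CF = 1/3:2/3]
2. C_y = 19/3  [C divides EF with EC:CF = 1/3:2/3]
   → C = (7, 19/3)
3. G_x = 6  [line -3·x + 4/3·y + 6 = 0 ∩ |GD|² = 225]
4. G_y = 9  [line -3·x + 4/3·y + 6 = 0 ∩ |GD|² = 225]
   → G = (6, 9)
5. A_x = 3  [GE ∥ AC ∩ EC ∥ GA]
6. A_y = 31/3  [GE ∥ AC ∩ EC ∥ GA]
   → A = (3, 31/3)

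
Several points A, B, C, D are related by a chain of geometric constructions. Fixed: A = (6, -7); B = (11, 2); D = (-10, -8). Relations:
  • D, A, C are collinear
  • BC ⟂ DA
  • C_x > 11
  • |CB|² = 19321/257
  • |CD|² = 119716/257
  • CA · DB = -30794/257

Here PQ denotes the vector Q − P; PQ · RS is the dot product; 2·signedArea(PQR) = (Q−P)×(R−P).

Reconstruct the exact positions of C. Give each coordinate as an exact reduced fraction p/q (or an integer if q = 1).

1. C_x = 2966/257  [D, A, C are collinear ∩ BC ⟂ DA]
2. C_y = -1710/257  [D, A, C are collinear ∩ BC ⟂ DA]
   → C = (2966/257, -1710/257)

C = (2966/257, -1710/257)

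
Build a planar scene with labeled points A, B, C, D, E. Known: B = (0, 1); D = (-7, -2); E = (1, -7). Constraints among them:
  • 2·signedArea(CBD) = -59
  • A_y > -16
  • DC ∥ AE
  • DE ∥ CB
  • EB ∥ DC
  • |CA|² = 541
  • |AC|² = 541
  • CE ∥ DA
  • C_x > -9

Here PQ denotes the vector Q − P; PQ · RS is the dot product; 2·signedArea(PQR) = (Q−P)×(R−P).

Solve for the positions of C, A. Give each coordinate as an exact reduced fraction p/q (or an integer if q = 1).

1. C_x = -8  [DE ∥ CB ∩ EB ∥ DC]
2. C_y = 6  [DE ∥ CB ∩ EB ∥ DC]
   → C = (-8, 6)
3. A_x = 2  [DC ∥ AE ∩ CE ∥ DA]
4. A_y = -15  [DC ∥ AE ∩ CE ∥ DA]
   → A = (2, -15)

A = (2, -15)
C = (-8, 6)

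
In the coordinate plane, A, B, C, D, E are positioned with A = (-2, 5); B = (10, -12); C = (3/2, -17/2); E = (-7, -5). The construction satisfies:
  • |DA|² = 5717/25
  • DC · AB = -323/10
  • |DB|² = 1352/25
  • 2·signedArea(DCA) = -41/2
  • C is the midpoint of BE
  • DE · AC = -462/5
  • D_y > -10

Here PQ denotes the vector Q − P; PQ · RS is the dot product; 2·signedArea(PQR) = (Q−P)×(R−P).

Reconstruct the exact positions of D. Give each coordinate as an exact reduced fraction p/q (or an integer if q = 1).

1. D_x = 16/5  [DC · AB = -323/10 ∩ DE · AC = -462/5]
2. D_y = -46/5  [DC · AB = -323/10 ∩ DE · AC = -462/5]
   → D = (16/5, -46/5)

D = (16/5, -46/5)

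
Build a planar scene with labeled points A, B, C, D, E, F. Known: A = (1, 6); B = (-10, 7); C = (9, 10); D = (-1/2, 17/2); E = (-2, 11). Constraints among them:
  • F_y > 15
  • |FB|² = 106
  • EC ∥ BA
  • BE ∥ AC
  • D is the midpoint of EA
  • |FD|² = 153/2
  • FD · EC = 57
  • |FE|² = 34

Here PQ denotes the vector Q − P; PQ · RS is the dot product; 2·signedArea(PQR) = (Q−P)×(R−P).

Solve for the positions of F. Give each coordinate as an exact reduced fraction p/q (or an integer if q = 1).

F = (-5, 16)

1. F_x = -5  [line -11·x + 1·y + -71 = 0 ∩ |FE|² = 34]
2. F_y = 16  [line -11·x + 1·y + -71 = 0 ∩ |FE|² = 34]
   → F = (-5, 16)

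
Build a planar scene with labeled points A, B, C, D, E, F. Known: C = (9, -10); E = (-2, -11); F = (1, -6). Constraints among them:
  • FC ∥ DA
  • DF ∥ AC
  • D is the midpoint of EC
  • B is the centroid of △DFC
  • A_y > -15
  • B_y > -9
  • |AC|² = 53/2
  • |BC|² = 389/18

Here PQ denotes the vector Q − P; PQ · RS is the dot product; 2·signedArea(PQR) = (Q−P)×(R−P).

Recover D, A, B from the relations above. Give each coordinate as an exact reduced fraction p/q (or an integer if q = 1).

1. D_x = 7/2  [D is the midpoint of EC]
2. D_y = -21/2  [D is the midpoint of EC]
   → D = (7/2, -21/2)
3. A_x = 23/2  [DF ∥ AC ∩ FC ∥ DA]
4. A_y = -29/2  [DF ∥ AC ∩ FC ∥ DA]
   → A = (23/2, -29/2)
5. B_x = 9/2  [B is the centroid of △DFC]
6. B_y = -53/6  [B is the centroid of △DFC]
   → B = (9/2, -53/6)

A = (23/2, -29/2)
B = (9/2, -53/6)
D = (7/2, -21/2)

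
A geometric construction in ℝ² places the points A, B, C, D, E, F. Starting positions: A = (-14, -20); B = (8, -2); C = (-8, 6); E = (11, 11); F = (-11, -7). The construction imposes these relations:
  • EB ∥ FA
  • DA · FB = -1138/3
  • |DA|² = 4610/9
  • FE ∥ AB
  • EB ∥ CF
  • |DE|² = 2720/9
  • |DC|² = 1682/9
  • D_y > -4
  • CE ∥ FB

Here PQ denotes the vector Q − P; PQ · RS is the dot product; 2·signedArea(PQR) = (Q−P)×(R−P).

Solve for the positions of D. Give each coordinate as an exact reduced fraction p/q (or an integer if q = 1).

D = (5/3, -11/3)

1. D_x = 5/3  [line -19·x + -5·y + 40/3 = 0 ∩ |DA|² = 4610/9]
2. D_y = -11/3  [line -19·x + -5·y + 40/3 = 0 ∩ |DA|² = 4610/9]
   → D = (5/3, -11/3)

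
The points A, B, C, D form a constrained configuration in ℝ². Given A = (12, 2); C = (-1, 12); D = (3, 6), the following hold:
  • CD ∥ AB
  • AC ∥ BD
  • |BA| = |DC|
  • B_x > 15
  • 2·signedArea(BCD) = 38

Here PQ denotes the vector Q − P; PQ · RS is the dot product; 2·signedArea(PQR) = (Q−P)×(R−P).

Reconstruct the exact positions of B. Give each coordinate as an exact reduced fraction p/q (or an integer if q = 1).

B = (16, -4)

1. B_x = 16  [AC ∥ BD ∩ CD ∥ AB]
2. B_y = -4  [AC ∥ BD ∩ CD ∥ AB]
   → B = (16, -4)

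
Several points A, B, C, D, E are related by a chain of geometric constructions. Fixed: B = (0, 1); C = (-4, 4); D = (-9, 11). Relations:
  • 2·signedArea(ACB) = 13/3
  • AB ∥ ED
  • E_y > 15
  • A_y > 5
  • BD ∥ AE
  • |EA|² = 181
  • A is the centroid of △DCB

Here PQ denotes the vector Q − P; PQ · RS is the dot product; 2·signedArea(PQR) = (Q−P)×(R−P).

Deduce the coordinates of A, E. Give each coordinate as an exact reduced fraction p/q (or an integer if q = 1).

A = (-13/3, 16/3)
E = (-40/3, 46/3)

1. A_x = -13/3  [A is the centroid of △DCB]
2. A_y = 16/3  [A is the centroid of △DCB]
   → A = (-13/3, 16/3)
3. E_x = -40/3  [AB ∥ ED ∩ BD ∥ AE]
4. E_y = 46/3  [AB ∥ ED ∩ BD ∥ AE]
   → E = (-40/3, 46/3)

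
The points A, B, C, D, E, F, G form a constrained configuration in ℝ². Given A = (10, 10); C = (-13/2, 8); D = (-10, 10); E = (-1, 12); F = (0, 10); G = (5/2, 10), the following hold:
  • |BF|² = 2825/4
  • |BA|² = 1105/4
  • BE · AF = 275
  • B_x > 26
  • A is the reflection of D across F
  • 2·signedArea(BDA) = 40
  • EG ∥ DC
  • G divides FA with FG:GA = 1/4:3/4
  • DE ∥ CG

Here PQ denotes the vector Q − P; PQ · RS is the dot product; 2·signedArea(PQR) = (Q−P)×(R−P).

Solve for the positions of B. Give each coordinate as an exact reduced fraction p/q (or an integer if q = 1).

B = (53/2, 12)

1. B_x = 53/2  [2·signedArea(BDA) = 40 ∩ BE · AF = 275]
2. B_y = 12  [2·signedArea(BDA) = 40 ∩ BE · AF = 275]
   → B = (53/2, 12)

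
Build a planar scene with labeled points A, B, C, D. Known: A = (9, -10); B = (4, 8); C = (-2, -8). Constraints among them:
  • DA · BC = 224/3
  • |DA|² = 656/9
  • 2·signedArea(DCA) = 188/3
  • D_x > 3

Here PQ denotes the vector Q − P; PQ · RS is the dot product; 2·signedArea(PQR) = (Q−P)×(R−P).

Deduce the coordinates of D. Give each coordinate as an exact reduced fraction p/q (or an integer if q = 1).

D = (11/3, -10/3)

1. D_x = 11/3  [2·signedArea(DCA) = 188/3 ∩ DA · BC = 224/3]
2. D_y = -10/3  [2·signedArea(DCA) = 188/3 ∩ DA · BC = 224/3]
   → D = (11/3, -10/3)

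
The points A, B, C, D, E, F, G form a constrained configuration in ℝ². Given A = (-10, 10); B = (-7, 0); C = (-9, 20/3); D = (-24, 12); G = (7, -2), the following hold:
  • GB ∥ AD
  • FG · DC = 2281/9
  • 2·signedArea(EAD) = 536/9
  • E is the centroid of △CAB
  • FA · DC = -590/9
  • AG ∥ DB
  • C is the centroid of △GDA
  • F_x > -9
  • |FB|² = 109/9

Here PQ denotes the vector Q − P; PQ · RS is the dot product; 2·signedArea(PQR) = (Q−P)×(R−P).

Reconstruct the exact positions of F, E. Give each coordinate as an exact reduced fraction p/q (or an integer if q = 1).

E = (-26/3, 50/9)
F = (-8, 10/3)

1. F_x = -8  [line -15·x + 16/3·y + -1240/9 = 0 ∩ |FB|² = 109/9]
2. F_y = 10/3  [line -15·x + 16/3·y + -1240/9 = 0 ∩ |FB|² = 109/9]
   → F = (-8, 10/3)
3. E_x = -26/3  [E is the centroid of △CAB]
4. E_y = 50/9  [E is the centroid of △CAB]
   → E = (-26/3, 50/9)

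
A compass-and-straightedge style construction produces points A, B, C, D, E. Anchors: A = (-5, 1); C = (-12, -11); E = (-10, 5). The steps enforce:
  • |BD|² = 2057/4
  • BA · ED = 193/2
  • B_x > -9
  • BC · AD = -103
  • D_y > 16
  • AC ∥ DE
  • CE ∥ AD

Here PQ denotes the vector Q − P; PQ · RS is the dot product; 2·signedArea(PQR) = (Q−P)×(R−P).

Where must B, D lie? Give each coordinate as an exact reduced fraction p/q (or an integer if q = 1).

1. D_x = -3  [AC ∥ DE ∩ CE ∥ AD]
2. D_y = 17  [AC ∥ DE ∩ CE ∥ AD]
   → D = (-3, 17)
3. B_x = -17/2  [BC · AD = -103 ∩ BA · ED = 193/2]
4. B_y = -5  [BC · AD = -103 ∩ BA · ED = 193/2]
   → B = (-17/2, -5)

B = (-17/2, -5)
D = (-3, 17)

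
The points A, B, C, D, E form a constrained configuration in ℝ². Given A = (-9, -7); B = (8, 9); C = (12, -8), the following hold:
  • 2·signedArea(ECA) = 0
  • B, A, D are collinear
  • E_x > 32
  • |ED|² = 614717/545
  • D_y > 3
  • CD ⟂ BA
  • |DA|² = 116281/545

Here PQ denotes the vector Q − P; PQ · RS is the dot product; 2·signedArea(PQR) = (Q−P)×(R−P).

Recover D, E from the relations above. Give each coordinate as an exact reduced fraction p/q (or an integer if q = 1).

1. D_x = 892/545  [B, A, D are collinear ∩ CD ⟂ BA]
2. D_y = 1641/545  [B, A, D are collinear ∩ CD ⟂ BA]
   → D = (892/545, 1641/545)
3. E_x = 33  [line -1·x + -21·y + -156 = 0 ∩ |ED|² = 614717/545]
4. E_y = -9  [line -1·x + -21·y + -156 = 0 ∩ |ED|² = 614717/545]
   → E = (33, -9)

D = (892/545, 1641/545)
E = (33, -9)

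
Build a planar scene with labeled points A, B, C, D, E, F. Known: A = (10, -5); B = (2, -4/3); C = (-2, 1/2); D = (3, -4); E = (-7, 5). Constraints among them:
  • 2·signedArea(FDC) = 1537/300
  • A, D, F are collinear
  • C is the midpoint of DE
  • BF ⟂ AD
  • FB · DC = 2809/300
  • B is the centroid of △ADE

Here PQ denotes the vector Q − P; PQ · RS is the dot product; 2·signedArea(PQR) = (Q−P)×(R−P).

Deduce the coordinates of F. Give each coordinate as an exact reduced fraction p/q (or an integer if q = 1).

F = (247/150, -571/150)

1. F_x = 247/150  [A, D, F are collinear ∩ BF ⟂ AD]
2. F_y = -571/150  [A, D, F are collinear ∩ BF ⟂ AD]
   → F = (247/150, -571/150)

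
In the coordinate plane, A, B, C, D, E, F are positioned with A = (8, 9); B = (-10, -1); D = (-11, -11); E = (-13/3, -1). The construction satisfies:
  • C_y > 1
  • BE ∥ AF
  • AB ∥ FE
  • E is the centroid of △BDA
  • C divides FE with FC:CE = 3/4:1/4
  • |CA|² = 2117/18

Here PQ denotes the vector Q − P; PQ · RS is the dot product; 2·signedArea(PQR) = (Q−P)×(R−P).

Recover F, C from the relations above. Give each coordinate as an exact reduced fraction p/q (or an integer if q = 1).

C = (1/6, 3/2)
F = (41/3, 9)

1. F_x = 41/3  [AB ∥ FE ∩ BE ∥ AF]
2. F_y = 9  [AB ∥ FE ∩ BE ∥ AF]
   → F = (41/3, 9)
3. C_x = 1/6  [C divides FE with FC:CE = 3/4:1/4]
4. C_y = 3/2  [C divides FE with FC:CE = 3/4:1/4]
   → C = (1/6, 3/2)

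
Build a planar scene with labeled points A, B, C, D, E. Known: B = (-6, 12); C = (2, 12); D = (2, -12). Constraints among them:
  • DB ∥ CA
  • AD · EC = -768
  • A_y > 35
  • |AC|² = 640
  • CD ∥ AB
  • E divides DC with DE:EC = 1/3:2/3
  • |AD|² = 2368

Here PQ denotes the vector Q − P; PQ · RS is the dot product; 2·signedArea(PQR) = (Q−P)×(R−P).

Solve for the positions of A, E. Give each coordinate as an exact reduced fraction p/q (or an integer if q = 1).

1. A_x = -6  [CD ∥ AB ∩ DB ∥ CA]
2. A_y = 36  [CD ∥ AB ∩ DB ∥ CA]
   → A = (-6, 36)
3. E_x = 2  [E divides DC with DE:EC = 1/3:2/3]
4. E_y = -4  [E divides DC with DE:EC = 1/3:2/3]
   → E = (2, -4)

A = (-6, 36)
E = (2, -4)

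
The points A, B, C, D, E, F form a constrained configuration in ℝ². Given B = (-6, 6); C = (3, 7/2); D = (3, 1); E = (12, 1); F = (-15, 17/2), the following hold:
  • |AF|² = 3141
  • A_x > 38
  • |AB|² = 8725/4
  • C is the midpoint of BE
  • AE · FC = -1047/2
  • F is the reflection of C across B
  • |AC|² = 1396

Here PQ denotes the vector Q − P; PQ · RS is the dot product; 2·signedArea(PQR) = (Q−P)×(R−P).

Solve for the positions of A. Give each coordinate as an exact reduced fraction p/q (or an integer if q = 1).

1. A_x = 39  [line -18·x + 5·y + 1469/2 = 0 ∩ |AC|² = 1396]
2. A_y = -13/2  [line -18·x + 5·y + 1469/2 = 0 ∩ |AC|² = 1396]
   → A = (39, -13/2)

A = (39, -13/2)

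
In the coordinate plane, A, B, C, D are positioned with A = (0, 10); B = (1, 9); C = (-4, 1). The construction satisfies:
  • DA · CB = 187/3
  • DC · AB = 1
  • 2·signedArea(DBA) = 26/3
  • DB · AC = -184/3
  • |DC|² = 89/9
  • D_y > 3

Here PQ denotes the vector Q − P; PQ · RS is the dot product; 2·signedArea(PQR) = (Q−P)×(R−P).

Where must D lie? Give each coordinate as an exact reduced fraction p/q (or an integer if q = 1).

1. D_x = -7/3  [DC · AB = 1 ∩ 2·signedArea(DBA) = 26/3]
2. D_y = 11/3  [DC · AB = 1 ∩ 2·signedArea(DBA) = 26/3]
   → D = (-7/3, 11/3)

D = (-7/3, 11/3)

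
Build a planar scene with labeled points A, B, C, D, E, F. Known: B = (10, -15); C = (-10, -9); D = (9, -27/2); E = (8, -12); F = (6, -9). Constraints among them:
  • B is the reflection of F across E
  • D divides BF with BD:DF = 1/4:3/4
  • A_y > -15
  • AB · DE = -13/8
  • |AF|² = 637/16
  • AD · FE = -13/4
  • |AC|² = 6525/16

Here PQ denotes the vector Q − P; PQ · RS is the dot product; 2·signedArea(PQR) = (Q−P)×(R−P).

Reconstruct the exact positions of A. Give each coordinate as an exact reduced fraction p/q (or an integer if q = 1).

1. A_x = 19/2  [line -2·x + 3·y + 247/4 = 0 ∩ |AF|² = 637/16]
2. A_y = -57/4  [line -2·x + 3·y + 247/4 = 0 ∩ |AF|² = 637/16]
   → A = (19/2, -57/4)

A = (19/2, -57/4)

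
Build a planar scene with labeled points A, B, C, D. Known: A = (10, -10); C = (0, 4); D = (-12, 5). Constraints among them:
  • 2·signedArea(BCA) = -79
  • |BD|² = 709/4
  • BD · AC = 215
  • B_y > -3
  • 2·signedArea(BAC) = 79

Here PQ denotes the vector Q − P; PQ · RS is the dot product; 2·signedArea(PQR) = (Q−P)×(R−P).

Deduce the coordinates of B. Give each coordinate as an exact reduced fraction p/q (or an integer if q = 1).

B = (-1, -5/2)

1. B_x = -1  [2·signedArea(BCA) = -79 ∩ BD · AC = 215]
2. B_y = -5/2  [2·signedArea(BCA) = -79 ∩ BD · AC = 215]
   → B = (-1, -5/2)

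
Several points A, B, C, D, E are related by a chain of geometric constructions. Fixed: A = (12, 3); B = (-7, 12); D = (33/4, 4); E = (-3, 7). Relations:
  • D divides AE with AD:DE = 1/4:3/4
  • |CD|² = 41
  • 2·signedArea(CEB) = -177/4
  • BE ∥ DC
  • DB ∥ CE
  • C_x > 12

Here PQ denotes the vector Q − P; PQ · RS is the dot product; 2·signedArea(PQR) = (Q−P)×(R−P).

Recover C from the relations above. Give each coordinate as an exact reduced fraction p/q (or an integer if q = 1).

C = (49/4, -1)

1. C_x = 49/4  [DB ∥ CE ∩ BE ∥ DC]
2. C_y = -1  [DB ∥ CE ∩ BE ∥ DC]
   → C = (49/4, -1)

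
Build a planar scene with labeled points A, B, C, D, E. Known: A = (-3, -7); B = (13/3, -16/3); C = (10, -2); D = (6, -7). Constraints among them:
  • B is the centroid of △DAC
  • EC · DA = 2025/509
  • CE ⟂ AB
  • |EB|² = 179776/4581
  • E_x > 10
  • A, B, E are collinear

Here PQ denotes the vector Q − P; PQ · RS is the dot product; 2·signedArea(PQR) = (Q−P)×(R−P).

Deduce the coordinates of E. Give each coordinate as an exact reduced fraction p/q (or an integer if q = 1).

E = (5315/509, -2008/509)

1. E_x = 5315/509  [A, B, E are collinear ∩ CE ⟂ AB]
2. E_y = -2008/509  [A, B, E are collinear ∩ CE ⟂ AB]
   → E = (5315/509, -2008/509)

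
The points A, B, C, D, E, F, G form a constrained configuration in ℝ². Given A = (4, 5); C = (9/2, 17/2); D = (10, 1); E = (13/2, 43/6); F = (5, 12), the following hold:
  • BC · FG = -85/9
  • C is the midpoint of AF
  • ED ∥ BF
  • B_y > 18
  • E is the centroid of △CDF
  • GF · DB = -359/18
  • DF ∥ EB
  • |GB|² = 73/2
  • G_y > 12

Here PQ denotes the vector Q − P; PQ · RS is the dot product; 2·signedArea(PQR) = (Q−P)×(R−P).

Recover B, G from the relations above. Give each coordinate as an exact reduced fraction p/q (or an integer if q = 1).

1. B_x = 3/2  [ED ∥ BF ∩ DF ∥ EB]
2. B_y = 109/6  [ED ∥ BF ∩ DF ∥ EB]
   → B = (3/2, 109/6)
3. G_x = 4  [GF · DB = -359/18 ∩ BC · FG = -85/9]
4. G_y = 38/3  [GF · DB = -359/18 ∩ BC · FG = -85/9]
   → G = (4, 38/3)

B = (3/2, 109/6)
G = (4, 38/3)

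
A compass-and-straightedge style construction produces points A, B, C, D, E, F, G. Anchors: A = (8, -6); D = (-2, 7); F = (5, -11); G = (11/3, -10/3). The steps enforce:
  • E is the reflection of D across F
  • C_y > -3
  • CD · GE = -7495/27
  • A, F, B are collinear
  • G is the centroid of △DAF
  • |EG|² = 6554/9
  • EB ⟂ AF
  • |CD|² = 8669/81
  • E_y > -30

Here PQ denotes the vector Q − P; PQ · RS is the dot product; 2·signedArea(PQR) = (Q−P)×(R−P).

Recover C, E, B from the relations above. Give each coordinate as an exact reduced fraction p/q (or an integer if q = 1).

1. E_x = 12  [E is the reflection of D across F]
2. E_y = -29  [E is the reflection of D across F]
   → E = (12, -29)
3. B_x = -37/34  [A, F, B are collinear ∩ EB ⟂ AF]
4. B_y = -719/34  [A, F, B are collinear ∩ EB ⟂ AF]
   → B = (-37/34, -719/34)
5. C_x = 20/9  [line -25/3·x + 77/3·y + 2194/27 = 0 ∩ |CD|² = 8669/81]
6. C_y = -22/9  [line -25/3·x + 77/3·y + 2194/27 = 0 ∩ |CD|² = 8669/81]
   → C = (20/9, -22/9)

B = (-37/34, -719/34)
C = (20/9, -22/9)
E = (12, -29)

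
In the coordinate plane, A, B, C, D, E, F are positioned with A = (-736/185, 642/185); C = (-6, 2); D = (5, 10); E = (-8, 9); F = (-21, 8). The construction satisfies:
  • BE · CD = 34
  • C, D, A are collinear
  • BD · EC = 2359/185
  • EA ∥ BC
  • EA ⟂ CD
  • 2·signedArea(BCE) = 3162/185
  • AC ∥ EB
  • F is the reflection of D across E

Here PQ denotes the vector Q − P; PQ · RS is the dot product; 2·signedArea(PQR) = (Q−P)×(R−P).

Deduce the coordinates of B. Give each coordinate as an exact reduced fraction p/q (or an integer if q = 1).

B = (-1854/185, 1393/185)

1. B_x = -1854/185  [EA ∥ BC ∩ AC ∥ EB]
2. B_y = 1393/185  [EA ∥ BC ∩ AC ∥ EB]
   → B = (-1854/185, 1393/185)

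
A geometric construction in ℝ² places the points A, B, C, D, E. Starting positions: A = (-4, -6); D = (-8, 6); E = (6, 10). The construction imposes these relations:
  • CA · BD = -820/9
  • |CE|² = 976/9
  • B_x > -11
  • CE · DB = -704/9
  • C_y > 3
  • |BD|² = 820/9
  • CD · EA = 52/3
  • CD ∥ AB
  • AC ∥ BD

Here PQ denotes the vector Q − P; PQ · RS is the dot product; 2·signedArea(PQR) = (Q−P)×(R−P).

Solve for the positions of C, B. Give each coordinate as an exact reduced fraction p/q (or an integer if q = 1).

1. C_x = -2  [line 10·x + 16·y + -100/3 = 0 ∩ |CE|² = 976/9]
2. C_y = 10/3  [line 10·x + 16·y + -100/3 = 0 ∩ |CE|² = 976/9]
   → C = (-2, 10/3)
3. B_x = -10  [CE · DB = -704/9 ∩ AC ∥ BD]
4. B_y = -10/3  [CE · DB = -704/9 ∩ AC ∥ BD]
   → B = (-10, -10/3)

B = (-10, -10/3)
C = (-2, 10/3)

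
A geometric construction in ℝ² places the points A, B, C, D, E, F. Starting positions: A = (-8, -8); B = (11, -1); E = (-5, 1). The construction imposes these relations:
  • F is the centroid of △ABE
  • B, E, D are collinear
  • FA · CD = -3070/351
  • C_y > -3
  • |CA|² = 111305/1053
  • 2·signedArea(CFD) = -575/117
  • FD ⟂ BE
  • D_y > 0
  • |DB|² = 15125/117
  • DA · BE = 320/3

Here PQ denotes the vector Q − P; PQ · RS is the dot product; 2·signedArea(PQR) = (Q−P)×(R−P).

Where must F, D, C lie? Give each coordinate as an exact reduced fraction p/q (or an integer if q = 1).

C = (106/117, -335/117)
D = (-11/39, 16/39)
F = (-2/3, -8/3)

1. F_x = -2/3  [F is the centroid of △ABE]
2. F_y = -8/3  [F is the centroid of △ABE]
   → F = (-2/3, -8/3)
3. D_x = -11/39  [B, E, D are collinear ∩ FD ⟂ BE]
4. D_y = 16/39  [B, E, D are collinear ∩ FD ⟂ BE]
   → D = (-11/39, 16/39)
5. C_x = 106/117  [2·signedArea(CFD) = -575/117 ∩ FA · CD = -3070/351]
6. C_y = -335/117  [2·signedArea(CFD) = -575/117 ∩ FA · CD = -3070/351]
   → C = (106/117, -335/117)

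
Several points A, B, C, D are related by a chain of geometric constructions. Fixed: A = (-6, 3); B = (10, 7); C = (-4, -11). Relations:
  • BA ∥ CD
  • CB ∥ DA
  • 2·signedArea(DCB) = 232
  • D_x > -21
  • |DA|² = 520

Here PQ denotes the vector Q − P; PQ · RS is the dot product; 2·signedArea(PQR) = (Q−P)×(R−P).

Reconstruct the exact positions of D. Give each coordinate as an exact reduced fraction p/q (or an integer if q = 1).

D = (-20, -15)

1. D_x = -20  [CB ∥ DA ∩ BA ∥ CD]
2. D_y = -15  [CB ∥ DA ∩ BA ∥ CD]
   → D = (-20, -15)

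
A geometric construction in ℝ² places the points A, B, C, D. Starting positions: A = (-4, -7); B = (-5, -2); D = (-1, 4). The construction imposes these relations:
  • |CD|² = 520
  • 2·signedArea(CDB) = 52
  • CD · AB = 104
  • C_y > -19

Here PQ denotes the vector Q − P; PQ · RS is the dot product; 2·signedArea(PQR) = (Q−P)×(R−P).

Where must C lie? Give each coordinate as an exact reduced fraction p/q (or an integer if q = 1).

1. C_x = -7  [2·signedArea(CDB) = 52 ∩ CD · AB = 104]
2. C_y = -18  [2·signedArea(CDB) = 52 ∩ CD · AB = 104]
   → C = (-7, -18)

C = (-7, -18)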